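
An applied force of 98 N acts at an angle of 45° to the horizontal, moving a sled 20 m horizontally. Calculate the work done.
W = F·d·cosθ = (98)(20)cos(45°) = 1386 J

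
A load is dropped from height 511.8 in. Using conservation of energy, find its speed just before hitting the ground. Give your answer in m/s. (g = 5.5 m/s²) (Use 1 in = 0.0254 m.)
Convert to SI: h = 12.9997 m
mgh = ½mv² ⇒ v = √(2gh) = √(2·5.5·12.9997) = 11.96 m/s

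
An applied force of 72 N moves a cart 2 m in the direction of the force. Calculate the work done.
W = F·d = (72)(2) = 144.0 J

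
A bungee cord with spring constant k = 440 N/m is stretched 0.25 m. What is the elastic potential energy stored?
PE = ½kx² = ½(440)(0.25)² = 13.75 J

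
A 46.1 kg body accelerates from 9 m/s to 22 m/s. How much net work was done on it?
W = ΔKE = ½m(v₂² − v₁²) = ½(46.1)(22² − 9²) = 9289.15 J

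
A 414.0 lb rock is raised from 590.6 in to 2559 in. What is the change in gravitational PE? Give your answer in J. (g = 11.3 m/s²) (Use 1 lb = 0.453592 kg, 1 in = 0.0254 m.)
Convert to SI: m = 187.787 kg, Δh = 49.9974 m
ΔPE = mgΔh = (187.787)(11.3)(49.9974) = 106100 J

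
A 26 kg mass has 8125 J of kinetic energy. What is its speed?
v = √(2·KE/m) = √(2·8125/26) = 25.0 m/s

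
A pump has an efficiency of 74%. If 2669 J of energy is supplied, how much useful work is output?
W_out = η·W_in = 0.74·2669 = 1975.06 J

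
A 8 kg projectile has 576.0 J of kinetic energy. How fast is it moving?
v = √(2·KE/m) = √(2·576.0/8) = 12.0 m/s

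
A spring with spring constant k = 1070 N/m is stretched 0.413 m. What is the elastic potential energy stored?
PE = ½kx² = ½(1070)(0.413)² = 91.25 J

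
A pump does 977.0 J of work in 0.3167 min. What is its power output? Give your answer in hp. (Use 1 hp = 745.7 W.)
Convert to SI: W = 977.0 J, t = 19.002 s
P = W/t = 977.0/19.002 = 51.4156 W = 0.06895 hp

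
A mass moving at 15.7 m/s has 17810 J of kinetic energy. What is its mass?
m = 2·KE/v² = 2·17810/(15.7)² = 144.5 kg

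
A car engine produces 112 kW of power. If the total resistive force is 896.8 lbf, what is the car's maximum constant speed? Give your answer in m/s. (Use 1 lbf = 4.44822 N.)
Convert to SI: F = 3989.16 N
P = Fv ⇒ v = P/F = 112000 W/3989.16 N = 28.08 m/s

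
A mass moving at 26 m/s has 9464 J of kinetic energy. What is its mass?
m = 2·KE/v² = 2·9464/(26)² = 28.0 kg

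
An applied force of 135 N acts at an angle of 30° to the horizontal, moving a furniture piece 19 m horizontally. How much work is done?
W = F·d·cosθ = (135)(19)cos(30°) = 2221 J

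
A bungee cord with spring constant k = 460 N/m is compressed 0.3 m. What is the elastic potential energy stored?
PE = ½kx² = ½(460)(0.3)² = 20.7 J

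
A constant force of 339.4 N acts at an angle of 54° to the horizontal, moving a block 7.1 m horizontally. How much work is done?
W = F·d·cosθ = (339.4)(7.1)cos(54°) = 1416 J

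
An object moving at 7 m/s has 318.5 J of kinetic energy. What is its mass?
m = 2·KE/v² = 2·318.5/(7)² = 13.0 kg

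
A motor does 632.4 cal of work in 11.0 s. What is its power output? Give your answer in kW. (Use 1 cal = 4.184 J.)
Convert to SI: W = 2645.96 J, t = 11.0 s
P = W/t = 2645.96/11.0 = 240.542 W = 0.2405 kW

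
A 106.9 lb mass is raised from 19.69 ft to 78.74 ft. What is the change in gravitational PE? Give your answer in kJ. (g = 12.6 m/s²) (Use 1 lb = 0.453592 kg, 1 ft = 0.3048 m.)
Convert to SI: m = 48.489 kg, Δh = 17.9984 m
ΔPE = mgΔh = (48.489)(12.6)(17.9984) = 10996.3 J = 11.0 kJ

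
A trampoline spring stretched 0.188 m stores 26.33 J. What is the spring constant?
k = 2·PE/x² = 2·26.33/(0.188)² = 1490 N/m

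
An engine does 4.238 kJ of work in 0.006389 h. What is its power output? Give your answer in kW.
Convert to SI: W = 4238.0 J, t = 23.0004 s
P = W/t = 4238.0/23.0004 = 184.258 W = 0.1843 kW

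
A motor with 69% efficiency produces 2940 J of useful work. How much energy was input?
W_in = W_out/η = 2940/0.69 = 4261 J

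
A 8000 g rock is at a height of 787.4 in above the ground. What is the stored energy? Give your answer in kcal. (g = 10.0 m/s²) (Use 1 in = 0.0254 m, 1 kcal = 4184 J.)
Convert to SI: m = 8.0 kg, h = 20.0 m
PE = mgh = (8.0)(10.0)(20.0) = 1600.0 J = 0.3824 kcal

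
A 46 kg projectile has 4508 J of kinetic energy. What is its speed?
v = √(2·KE/m) = √(2·4508/46) = 14.0 m/s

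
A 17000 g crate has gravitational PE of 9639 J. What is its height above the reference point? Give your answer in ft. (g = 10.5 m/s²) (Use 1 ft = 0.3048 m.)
Convert to SI: m = 17.0 kg, PE = 9639.0 J
h = PE/(mg) = 9639.0/(17.0·10.5) = 54.0 m = 177.2 ft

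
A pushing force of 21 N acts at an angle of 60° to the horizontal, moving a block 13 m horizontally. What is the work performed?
W = F·d·cosθ = (21)(13)cos(60°) = 136.5 J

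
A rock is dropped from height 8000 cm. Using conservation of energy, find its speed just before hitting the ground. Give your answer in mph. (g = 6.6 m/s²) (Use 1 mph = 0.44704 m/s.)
Convert to SI: h = 80.0 m
mgh = ½mv² ⇒ v = √(2gh) = √(2·6.6·80.0) = 32.4962 m/s = 72.69 mph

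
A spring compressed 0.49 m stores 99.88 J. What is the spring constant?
k = 2·PE/x² = 2·99.88/(0.49)² = 832.0 N/m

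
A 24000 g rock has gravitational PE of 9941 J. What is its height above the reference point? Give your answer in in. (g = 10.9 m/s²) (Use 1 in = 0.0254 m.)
Convert to SI: m = 24.0 kg, PE = 9941.0 J
h = PE/(mg) = 9941.0/(24.0·10.9) = 38.0008 m = 1496 in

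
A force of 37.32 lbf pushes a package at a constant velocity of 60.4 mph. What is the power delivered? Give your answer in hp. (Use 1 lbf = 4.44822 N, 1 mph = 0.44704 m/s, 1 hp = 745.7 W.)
Convert to SI: F = 166.008 N, v = 27.0012 m/s
P = Fv = (166.008)(27.0012) = 4482.41 W = 6.011 hp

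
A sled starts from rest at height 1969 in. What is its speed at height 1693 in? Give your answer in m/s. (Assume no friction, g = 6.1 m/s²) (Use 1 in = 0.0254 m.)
Convert to SI: h₁−h₂ = 7.0104 m
mgh₁ = mgh₂ + ½mv² ⇒ v = √(2g(h₁−h₂)) = √(2·6.1·7.0104) = 9.248 m/s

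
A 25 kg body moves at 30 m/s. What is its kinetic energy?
KE = ½mv² = ½(25)(30)² = 11250.0 J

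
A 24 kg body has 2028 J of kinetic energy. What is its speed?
v = √(2·KE/m) = √(2·2028/24) = 13.0 m/s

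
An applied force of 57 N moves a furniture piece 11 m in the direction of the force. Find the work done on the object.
W = F·d = (57)(11) = 627.0 J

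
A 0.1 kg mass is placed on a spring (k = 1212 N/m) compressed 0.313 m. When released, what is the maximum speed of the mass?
½kx² = ½mv² ⇒ v = x√(k/m) = (0.313)√(1212/0.1) = 34.46 m/s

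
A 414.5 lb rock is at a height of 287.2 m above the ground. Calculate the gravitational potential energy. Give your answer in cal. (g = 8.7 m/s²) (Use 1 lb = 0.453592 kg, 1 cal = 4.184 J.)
Convert to SI: m = 188.014 kg, h = 287.2 m
PE = mgh = (188.014)(8.7)(287.2) = 469779 J = 112300 cal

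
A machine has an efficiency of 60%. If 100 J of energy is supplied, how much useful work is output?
W_out = η·W_in = 0.6·100 = 60.0 J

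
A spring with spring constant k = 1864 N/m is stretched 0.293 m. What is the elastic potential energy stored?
PE = ½kx² = ½(1864)(0.293)² = 80.01 J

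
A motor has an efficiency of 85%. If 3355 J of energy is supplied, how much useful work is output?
W_out = η·W_in = 0.85·3355 = 2851.75 J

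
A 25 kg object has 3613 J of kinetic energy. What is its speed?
v = √(2·KE/m) = √(2·3613/25) = 17.0 m/s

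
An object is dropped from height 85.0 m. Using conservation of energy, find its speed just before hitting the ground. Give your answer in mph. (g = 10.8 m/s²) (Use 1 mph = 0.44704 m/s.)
mgh = ½mv² ⇒ v = √(2gh) = √(2·10.8·85.0) = 42.8486 m/s = 95.85 mph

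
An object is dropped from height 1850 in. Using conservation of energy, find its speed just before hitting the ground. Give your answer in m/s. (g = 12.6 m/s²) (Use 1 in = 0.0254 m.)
Convert to SI: h = 46.99 m
mgh = ½mv² ⇒ v = √(2gh) = √(2·12.6·46.99) = 34.41 m/s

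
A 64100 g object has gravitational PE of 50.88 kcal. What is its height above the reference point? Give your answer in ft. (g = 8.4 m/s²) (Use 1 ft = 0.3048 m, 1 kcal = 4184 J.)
Convert to SI: m = 64.1 kg, PE = 212882 J
h = PE/(mg) = 212882/(64.1·8.4) = 395.368 m = 1297 ft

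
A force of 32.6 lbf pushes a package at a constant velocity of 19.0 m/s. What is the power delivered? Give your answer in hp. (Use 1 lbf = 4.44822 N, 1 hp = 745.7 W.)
Convert to SI: F = 145.012 N, v = 19.0 m/s
P = Fv = (145.012)(19.0) = 2755.23 W = 3.695 hp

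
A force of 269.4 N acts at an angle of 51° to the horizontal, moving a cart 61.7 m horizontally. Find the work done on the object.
W = F·d·cosθ = (269.4)(61.7)cos(51°) = 10460 J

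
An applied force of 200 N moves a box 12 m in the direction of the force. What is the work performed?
W = F·d = (200)(12) = 2400 J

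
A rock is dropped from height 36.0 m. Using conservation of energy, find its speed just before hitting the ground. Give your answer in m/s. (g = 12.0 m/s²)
mgh = ½mv² ⇒ v = √(2gh) = √(2·12.0·36.0) = 29.39 m/s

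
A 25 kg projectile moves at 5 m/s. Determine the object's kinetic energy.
KE = ½mv² = ½(25)(5)² = 312.5 J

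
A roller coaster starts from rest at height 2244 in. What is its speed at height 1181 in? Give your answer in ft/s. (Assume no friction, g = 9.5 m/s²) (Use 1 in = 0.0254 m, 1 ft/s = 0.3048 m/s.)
Convert to SI: h₁−h₂ = 27.0002 m
mgh₁ = mgh₂ + ½mv² ⇒ v = √(2g(h₁−h₂)) = √(2·9.5·27.0002) = 22.6496 m/s = 74.31 ft/s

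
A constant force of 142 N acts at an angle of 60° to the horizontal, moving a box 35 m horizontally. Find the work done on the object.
W = F·d·cosθ = (142)(35)cos(60°) = 2485 J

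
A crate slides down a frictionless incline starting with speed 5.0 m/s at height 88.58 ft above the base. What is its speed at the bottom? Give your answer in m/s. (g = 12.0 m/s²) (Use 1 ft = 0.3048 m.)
Convert to SI: v₀ = 5.0 m/s, h = 26.9992 m
½mv₀² + mgh = ½mv² ⇒ v = √(v₀² + 2gh) = √(5.0² + 2·12.0·26.9992) = 25.94 m/s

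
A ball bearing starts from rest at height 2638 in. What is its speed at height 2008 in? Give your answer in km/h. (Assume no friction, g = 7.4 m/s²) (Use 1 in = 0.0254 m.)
Convert to SI: h₁−h₂ = 16.002 m
mgh₁ = mgh₂ + ½mv² ⇒ v = √(2g(h₁−h₂)) = √(2·7.4·16.002) = 15.3893 m/s = 55.4 km/h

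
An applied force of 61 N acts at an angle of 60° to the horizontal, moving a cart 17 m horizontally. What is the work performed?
W = F·d·cosθ = (61)(17)cos(60°) = 518.5 J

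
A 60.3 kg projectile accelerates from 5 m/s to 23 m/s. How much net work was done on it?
W = ΔKE = ½m(v₂² − v₁²) = ½(60.3)(23² − 5²) = 15195.6 J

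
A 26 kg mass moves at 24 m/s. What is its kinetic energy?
KE = ½mv² = ½(26)(24)² = 7488.0 J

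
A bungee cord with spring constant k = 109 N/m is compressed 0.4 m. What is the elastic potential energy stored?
PE = ½kx² = ½(109)(0.4)² = 8.72 J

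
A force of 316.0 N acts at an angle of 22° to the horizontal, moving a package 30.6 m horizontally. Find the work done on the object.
W = F·d·cosθ = (316.0)(30.6)cos(22°) = 8965 J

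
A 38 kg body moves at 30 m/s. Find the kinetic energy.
KE = ½mv² = ½(38)(30)² = 17100.0 J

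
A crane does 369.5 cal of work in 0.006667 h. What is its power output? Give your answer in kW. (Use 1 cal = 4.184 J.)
Convert to SI: W = 1545.99 J, t = 24.0012 s
P = W/t = 1545.99/24.0012 = 64.4129 W = 0.06441 kW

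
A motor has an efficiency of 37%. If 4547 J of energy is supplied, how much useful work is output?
W_out = η·W_in = 0.37·4547 = 1682.39 J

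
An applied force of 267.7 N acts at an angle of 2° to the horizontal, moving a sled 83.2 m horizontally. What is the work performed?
W = F·d·cosθ = (267.7)(83.2)cos(2°) = 22260 J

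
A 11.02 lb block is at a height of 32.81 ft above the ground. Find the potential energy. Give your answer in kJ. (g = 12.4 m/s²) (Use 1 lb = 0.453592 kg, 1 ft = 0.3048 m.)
Convert to SI: m = 4.99858 kg, h = 10.0005 m
PE = mgh = (4.99858)(12.4)(10.0005) = 619.855 J = 0.6199 kJ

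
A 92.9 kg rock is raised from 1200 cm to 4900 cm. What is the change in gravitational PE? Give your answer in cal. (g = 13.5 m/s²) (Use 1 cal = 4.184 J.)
Convert to SI: m = 92.9 kg, Δh = 37.0 m
ΔPE = mgΔh = (92.9)(13.5)(37.0) = 46403.6 J = 11090 cal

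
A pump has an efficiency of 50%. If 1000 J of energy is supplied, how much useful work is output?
W_out = η·W_in = 0.5·1000 = 500.0 J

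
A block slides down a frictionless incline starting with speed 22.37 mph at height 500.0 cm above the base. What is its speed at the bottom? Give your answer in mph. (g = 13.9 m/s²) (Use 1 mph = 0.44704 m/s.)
Convert to SI: v₀ = 10.0003 m/s, h = 5.0 m
½mv₀² + mgh = ½mv² ⇒ v = √(v₀² + 2gh) = √(10.0003² + 2·13.9·5.0) = 15.4598 m/s = 34.58 mph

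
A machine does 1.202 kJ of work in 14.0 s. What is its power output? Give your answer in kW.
Convert to SI: W = 1202.0 J, t = 14.0 s
P = W/t = 1202.0/14.0 = 85.8571 W = 0.08586 kW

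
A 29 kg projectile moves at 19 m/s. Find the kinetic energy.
KE = ½mv² = ½(29)(19)² = 5234.5 J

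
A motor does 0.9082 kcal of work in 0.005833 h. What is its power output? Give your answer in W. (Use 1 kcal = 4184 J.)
Convert to SI: W = 3799.91 J, t = 20.9988 s
P = W/t = 3799.91/20.9988 = 181.0 W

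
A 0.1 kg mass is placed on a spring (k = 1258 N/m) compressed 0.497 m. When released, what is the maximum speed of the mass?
½kx² = ½mv² ⇒ v = x√(k/m) = (0.497)√(1258/0.1) = 55.74 m/s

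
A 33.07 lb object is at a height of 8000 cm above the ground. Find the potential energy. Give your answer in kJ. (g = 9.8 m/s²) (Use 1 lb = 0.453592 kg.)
Convert to SI: m = 15.0003 kg, h = 80.0 m
PE = mgh = (15.0003)(9.8)(80.0) = 11760.2 J = 11.76 kJ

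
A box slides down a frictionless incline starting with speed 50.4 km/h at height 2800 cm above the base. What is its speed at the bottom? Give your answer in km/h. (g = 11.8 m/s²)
Convert to SI: v₀ = 14.0 m/s, h = 28.0 m
½mv₀² + mgh = ½mv² ⇒ v = √(v₀² + 2gh) = √(14.0² + 2·11.8·28.0) = 29.2711 m/s = 105.4 km/h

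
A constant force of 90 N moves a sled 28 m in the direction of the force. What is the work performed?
W = F·d = (90)(28) = 2520 J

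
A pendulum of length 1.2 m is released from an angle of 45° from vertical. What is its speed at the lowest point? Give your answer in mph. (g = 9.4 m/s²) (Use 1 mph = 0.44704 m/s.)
h = L(1 − cosθ) = 1.2(1 − cos45°) = 0.351472 m
v = √(2gh) = √(2·9.4·0.351472) = 2.57054 m/s = 5.75 mph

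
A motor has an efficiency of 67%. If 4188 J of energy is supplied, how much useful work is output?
W_out = η·W_in = 0.67·4188 = 2805.96 J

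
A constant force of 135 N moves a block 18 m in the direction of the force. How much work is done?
W = F·d = (135)(18) = 2430 J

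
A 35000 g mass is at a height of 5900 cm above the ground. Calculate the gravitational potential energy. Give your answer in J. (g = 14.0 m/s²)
Convert to SI: m = 35.0 kg, h = 59.0 m
PE = mgh = (35.0)(14.0)(59.0) = 28910 J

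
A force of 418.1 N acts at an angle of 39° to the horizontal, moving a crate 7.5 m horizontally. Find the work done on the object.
W = F·d·cosθ = (418.1)(7.5)cos(39°) = 2437 J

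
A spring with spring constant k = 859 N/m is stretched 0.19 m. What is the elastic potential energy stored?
PE = ½kx² = ½(859)(0.19)² = 15.5 J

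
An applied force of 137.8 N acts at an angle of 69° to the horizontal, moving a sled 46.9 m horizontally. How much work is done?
W = F·d·cosθ = (137.8)(46.9)cos(69°) = 2316 J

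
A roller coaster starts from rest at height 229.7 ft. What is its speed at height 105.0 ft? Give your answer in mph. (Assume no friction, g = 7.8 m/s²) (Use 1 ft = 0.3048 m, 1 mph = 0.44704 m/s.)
Convert to SI: h₁−h₂ = 38.0086 m
mgh₁ = mgh₂ + ½mv² ⇒ v = √(2g(h₁−h₂)) = √(2·7.8·38.0086) = 24.3502 m/s = 54.47 mph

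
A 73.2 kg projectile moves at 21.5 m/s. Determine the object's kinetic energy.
KE = ½mv² = ½(73.2)(21.5)² = 16920 J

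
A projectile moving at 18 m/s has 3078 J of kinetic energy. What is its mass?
m = 2·KE/v² = 2·3078/(18)² = 19.0 kg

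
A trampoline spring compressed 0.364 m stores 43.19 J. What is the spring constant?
k = 2·PE/x² = 2·43.19/(0.364)² = 651.9 N/m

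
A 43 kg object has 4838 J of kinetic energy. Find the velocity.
v = √(2·KE/m) = √(2·4838/43) = 15.0 m/s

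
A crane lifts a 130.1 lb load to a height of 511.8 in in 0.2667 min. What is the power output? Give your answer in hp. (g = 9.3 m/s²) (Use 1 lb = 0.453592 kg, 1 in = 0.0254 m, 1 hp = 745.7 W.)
Convert to SI: m = 59.0123 kg, h = 12.9997 m, t = 16.002 s
P = mgh/t = (59.0123)(9.3)(12.9997)/16.002 = 445.847 W = 0.5979 hp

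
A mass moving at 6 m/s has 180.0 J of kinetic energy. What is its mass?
m = 2·KE/v² = 2·180.0/(6)² = 10.0 kg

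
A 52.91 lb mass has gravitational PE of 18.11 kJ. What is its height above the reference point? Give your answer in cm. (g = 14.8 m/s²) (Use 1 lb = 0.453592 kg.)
Convert to SI: m = 23.9996 kg, PE = 18110.0 J
h = PE/(mg) = 18110.0/(23.9996·14.8) = 50.9863 m = 5099 cm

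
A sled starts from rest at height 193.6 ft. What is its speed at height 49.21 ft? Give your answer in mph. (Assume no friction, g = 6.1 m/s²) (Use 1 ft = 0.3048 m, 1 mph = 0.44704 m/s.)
Convert to SI: h₁−h₂ = 44.0101 m
mgh₁ = mgh₂ + ½mv² ⇒ v = √(2g(h₁−h₂)) = √(2·6.1·44.0101) = 23.1716 m/s = 51.83 mph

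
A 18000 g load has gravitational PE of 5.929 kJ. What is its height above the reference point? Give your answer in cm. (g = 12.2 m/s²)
Convert to SI: m = 18.0 kg, PE = 5929.0 J
h = PE/(mg) = 5929.0/(18.0·12.2) = 26.9991 m = 2700 cm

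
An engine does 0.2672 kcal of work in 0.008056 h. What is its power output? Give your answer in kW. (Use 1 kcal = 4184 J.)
Convert to SI: W = 1117.96 J, t = 29.0016 s
P = W/t = 1117.96/29.0016 = 38.5484 W = 0.03855 kW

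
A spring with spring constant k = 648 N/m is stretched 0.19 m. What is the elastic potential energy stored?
PE = ½kx² = ½(648)(0.19)² = 11.7 J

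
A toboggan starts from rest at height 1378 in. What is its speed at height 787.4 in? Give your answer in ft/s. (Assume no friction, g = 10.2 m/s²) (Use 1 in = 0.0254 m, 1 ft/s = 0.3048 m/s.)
Convert to SI: h₁−h₂ = 15.0012 m
mgh₁ = mgh₂ + ½mv² ⇒ v = √(2g(h₁−h₂)) = √(2·10.2·15.0012) = 17.4936 m/s = 57.39 ft/s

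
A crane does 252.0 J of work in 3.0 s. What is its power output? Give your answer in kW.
P = W/t = 252.0/3.0 = 84.0 W = 0.084 kW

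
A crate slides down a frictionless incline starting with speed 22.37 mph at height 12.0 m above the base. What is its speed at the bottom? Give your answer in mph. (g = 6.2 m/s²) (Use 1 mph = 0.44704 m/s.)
Convert to SI: v₀ = 10.0003 m/s, h = 12.0 m
½mv₀² + mgh = ½mv² ⇒ v = √(v₀² + 2gh) = √(10.0003² + 2·6.2·12.0) = 15.7736 m/s = 35.28 mph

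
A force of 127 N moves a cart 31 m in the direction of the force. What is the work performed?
W = F·d = (127)(31) = 3937 J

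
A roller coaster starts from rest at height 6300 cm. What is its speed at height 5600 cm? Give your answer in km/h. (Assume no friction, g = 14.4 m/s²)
Convert to SI: h₁−h₂ = 7.0 m
mgh₁ = mgh₂ + ½mv² ⇒ v = √(2g(h₁−h₂)) = √(2·14.4·7.0) = 14.1986 m/s = 51.11 km/h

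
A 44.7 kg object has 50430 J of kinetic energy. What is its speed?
v = √(2·KE/m) = √(2·50430/44.7) = 47.5 m/s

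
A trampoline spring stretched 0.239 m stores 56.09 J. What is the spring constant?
k = 2·PE/x² = 2·56.09/(0.239)² = 1964 N/m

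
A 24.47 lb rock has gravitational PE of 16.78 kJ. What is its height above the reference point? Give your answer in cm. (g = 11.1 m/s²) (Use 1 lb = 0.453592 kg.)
Convert to SI: m = 11.0994 kg, PE = 16780.0 J
h = PE/(mg) = 16780.0/(11.0994·11.1) = 136.198 m = 13620 cm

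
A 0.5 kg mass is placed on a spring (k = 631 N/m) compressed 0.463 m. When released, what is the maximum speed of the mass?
½kx² = ½mv² ⇒ v = x√(k/m) = (0.463)√(631/0.5) = 16.45 m/s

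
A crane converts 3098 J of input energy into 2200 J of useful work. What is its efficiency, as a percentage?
η = W_out/W_in = 2200/3098 = 71.01%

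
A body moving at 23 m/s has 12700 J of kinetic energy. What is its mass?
m = 2·KE/v² = 2·12700/(23)² = 48.02 kg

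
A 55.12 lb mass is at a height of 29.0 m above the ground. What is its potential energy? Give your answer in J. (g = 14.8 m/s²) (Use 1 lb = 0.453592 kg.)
Convert to SI: m = 25.002 kg, h = 29.0 m
PE = mgh = (25.002)(14.8)(29.0) = 10730 J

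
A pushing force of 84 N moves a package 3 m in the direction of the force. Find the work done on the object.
W = F·d = (84)(3) = 252.0 J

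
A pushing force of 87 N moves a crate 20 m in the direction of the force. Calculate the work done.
W = F·d = (87)(20) = 1740 J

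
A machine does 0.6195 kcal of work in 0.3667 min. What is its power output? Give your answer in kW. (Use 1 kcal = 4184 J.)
Convert to SI: W = 2591.99 J, t = 22.002 s
P = W/t = 2591.99/22.002 = 117.807 W = 0.1178 kW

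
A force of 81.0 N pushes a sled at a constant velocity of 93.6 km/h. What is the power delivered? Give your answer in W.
Convert to SI: F = 81.0 N, v = 26.0 m/s
P = Fv = (81.0)(26.0) = 2106 W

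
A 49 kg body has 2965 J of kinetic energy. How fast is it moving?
v = √(2·KE/m) = √(2·2965/49) = 11.0 m/s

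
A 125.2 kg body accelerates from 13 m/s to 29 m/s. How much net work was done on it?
W = ΔKE = ½m(v₂² − v₁²) = ½(125.2)(29² − 13²) = 42067.2 J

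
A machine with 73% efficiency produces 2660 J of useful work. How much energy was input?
W_in = W_out/η = 2660/0.73 = 3644 J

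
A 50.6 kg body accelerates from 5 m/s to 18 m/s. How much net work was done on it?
W = ΔKE = ½m(v₂² − v₁²) = ½(50.6)(18² − 5²) = 7564.7 J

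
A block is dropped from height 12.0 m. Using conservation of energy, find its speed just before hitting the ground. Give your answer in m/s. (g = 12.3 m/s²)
mgh = ½mv² ⇒ v = √(2gh) = √(2·12.3·12.0) = 17.18 m/s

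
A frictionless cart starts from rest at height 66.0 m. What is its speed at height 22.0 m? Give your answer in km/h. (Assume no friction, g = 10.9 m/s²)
mgh₁ = mgh₂ + ½mv² ⇒ v = √(2g(h₁−h₂)) = √(2·10.9·44.0) = 30.971 m/s = 111.5 km/h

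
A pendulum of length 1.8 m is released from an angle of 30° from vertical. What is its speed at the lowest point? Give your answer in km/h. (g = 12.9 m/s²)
h = L(1 − cosθ) = 1.8(1 − cos30°) = 0.241154 m
v = √(2gh) = √(2·12.9·0.241154) = 2.49435 m/s = 8.98 km/h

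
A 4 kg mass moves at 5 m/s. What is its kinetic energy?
KE = ½mv² = ½(4)(5)² = 50.0 J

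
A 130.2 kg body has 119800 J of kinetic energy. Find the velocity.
v = √(2·KE/m) = √(2·119800/130.2) = 42.9 m/s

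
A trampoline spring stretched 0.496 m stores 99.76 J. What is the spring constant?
k = 2·PE/x² = 2·99.76/(0.496)² = 811.0 N/m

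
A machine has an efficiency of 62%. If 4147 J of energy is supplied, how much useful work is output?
W_out = η·W_in = 0.62·4147 = 2571.14 J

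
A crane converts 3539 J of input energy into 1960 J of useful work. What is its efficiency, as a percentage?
η = W_out/W_in = 1960/3539 = 55.38%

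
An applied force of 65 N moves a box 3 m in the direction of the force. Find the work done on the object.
W = F·d = (65)(3) = 195.0 J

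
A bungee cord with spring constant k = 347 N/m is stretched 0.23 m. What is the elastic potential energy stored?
PE = ½kx² = ½(347)(0.23)² = 9.178 J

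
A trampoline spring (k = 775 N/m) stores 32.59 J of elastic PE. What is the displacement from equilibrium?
x = √(2·PE/k) = √(2·32.59/775) = 0.29 m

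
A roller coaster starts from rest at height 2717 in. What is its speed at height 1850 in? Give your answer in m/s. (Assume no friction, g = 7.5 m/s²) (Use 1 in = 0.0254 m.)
Convert to SI: h₁−h₂ = 22.0218 m
mgh₁ = mgh₂ + ½mv² ⇒ v = √(2g(h₁−h₂)) = √(2·7.5·22.0218) = 18.17 m/s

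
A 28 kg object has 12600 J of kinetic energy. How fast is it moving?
v = √(2·KE/m) = √(2·12600/28) = 30.0 m/s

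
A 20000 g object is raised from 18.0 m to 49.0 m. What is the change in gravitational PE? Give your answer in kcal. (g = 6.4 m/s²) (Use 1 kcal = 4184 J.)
Convert to SI: m = 20.0 kg, Δh = 31.0 m
ΔPE = mgΔh = (20.0)(6.4)(31.0) = 3968.0 J = 0.9484 kcal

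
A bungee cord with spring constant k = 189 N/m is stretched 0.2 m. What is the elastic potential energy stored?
PE = ½kx² = ½(189)(0.2)² = 3.78 J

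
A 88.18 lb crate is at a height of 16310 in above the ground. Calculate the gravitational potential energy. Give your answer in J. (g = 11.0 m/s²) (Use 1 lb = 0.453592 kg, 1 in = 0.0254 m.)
Convert to SI: m = 39.9977 kg, h = 414.274 m
PE = mgh = (39.9977)(11.0)(414.274) = 182300 J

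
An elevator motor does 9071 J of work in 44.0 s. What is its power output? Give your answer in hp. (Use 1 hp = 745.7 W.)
P = W/t = 9071.0/44.0 = 206.159 W = 0.2765 hp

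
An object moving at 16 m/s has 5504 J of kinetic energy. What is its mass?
m = 2·KE/v² = 2·5504/(16)² = 43.0 kg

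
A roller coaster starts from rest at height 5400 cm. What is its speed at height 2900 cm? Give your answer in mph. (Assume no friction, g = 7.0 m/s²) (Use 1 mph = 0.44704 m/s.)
Convert to SI: h₁−h₂ = 25.0 m
mgh₁ = mgh₂ + ½mv² ⇒ v = √(2g(h₁−h₂)) = √(2·7.0·25.0) = 18.7083 m/s = 41.85 mph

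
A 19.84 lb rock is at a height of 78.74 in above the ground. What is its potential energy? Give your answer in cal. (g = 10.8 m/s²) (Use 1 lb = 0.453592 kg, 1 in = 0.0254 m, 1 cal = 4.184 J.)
Convert to SI: m = 8.99927 kg, h = 2.0 m
PE = mgh = (8.99927)(10.8)(2.0) = 194.384 J = 46.46 cal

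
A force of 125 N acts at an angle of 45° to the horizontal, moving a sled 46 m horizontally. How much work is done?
W = F·d·cosθ = (125)(46)cos(45°) = 4066 J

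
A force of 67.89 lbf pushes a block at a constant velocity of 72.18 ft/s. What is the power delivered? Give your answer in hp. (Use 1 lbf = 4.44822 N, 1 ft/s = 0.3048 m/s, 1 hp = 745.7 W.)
Convert to SI: F = 301.99 N, v = 22.0005 m/s
P = Fv = (301.99)(22.0005) = 6643.91 W = 8.91 hp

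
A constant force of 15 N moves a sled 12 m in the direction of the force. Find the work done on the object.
W = F·d = (15)(12) = 180.0 J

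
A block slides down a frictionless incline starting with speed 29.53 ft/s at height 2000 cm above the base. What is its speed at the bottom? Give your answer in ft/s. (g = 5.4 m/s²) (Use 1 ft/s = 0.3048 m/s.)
Convert to SI: v₀ = 9.00074 m/s, h = 20.0 m
½mv₀² + mgh = ½mv² ⇒ v = √(v₀² + 2gh) = √(9.00074² + 2·5.4·20.0) = 17.2341 m/s = 56.54 ft/s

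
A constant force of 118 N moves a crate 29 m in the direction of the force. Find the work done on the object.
W = F·d = (118)(29) = 3422 J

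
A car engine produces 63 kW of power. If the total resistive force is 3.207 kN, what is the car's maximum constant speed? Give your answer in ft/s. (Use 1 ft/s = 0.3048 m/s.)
Convert to SI: F = 3207.0 N
P = Fv ⇒ v = P/F = 63000 W/3207.0 N = 19.6445 m/s = 64.45 ft/s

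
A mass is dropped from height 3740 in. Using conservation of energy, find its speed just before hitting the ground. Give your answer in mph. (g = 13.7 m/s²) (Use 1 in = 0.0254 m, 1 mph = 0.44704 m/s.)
Convert to SI: h = 94.996 m
mgh = ½mv² ⇒ v = √(2gh) = √(2·13.7·94.996) = 51.0185 m/s = 114.1 mph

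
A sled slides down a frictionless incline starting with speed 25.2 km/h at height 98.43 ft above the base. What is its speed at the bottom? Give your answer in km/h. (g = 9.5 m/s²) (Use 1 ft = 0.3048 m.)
Convert to SI: v₀ = 7.0 m/s, h = 30.0015 m
½mv₀² + mgh = ½mv² ⇒ v = √(v₀² + 2gh) = √(7.0² + 2·9.5·30.0015) = 24.8803 m/s = 89.57 km/h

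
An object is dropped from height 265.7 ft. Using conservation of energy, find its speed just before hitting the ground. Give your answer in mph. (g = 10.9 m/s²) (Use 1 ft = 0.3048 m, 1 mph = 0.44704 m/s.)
Convert to SI: h = 80.9854 m
mgh = ½mv² ⇒ v = √(2gh) = √(2·10.9·80.9854) = 42.0176 m/s = 93.99 mph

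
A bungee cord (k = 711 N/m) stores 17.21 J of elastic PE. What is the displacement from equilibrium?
x = √(2·PE/k) = √(2·17.21/711) = 0.22 m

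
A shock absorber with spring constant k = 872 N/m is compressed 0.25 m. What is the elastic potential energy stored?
PE = ½kx² = ½(872)(0.25)² = 27.25 J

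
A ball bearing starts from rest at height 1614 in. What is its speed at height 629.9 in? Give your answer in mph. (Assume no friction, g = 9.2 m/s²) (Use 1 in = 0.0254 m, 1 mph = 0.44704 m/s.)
Convert to SI: h₁−h₂ = 24.9961 m
mgh₁ = mgh₂ + ½mv² ⇒ v = √(2g(h₁−h₂)) = √(2·9.2·24.9961) = 21.446 m/s = 47.97 mph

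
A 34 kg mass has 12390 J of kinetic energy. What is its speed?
v = √(2·KE/m) = √(2·12390/34) = 27.0 m/s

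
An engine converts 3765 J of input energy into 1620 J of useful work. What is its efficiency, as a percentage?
η = W_out/W_in = 1620/3765 = 43.03%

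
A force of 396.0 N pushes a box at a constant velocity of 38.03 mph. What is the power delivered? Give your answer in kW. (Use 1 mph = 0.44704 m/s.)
Convert to SI: F = 396.0 N, v = 17.0009 m/s
P = Fv = (396.0)(17.0009) = 6732.37 W = 6.732 kW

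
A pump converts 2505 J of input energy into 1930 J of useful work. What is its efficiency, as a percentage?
η = W_out/W_in = 1930/2505 = 77.05%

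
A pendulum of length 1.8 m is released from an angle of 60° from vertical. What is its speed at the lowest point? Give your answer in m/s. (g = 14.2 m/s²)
h = L(1 − cosθ) = 1.8(1 − cos60°) = 0.9 m
v = √(2gh) = √(2·14.2·0.9) = 5.056 m/s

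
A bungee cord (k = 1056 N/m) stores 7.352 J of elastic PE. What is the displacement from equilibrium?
x = √(2·PE/k) = √(2·7.352/1056) = 0.118 m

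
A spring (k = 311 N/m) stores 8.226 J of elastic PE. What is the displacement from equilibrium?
x = √(2·PE/k) = √(2·8.226/311) = 0.23 m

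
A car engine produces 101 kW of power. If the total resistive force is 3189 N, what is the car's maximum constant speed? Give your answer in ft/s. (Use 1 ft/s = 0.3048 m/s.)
P = Fv ⇒ v = P/F = 101000 W/3189.0 N = 31.6714 m/s = 103.9 ft/s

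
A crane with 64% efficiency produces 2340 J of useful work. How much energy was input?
W_in = W_out/η = 2340/0.64 = 3656 J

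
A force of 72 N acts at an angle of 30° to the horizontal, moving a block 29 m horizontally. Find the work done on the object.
W = F·d·cosθ = (72)(29)cos(30°) = 1808 J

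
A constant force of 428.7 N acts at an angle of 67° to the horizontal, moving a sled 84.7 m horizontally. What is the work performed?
W = F·d·cosθ = (428.7)(84.7)cos(67°) = 14190 J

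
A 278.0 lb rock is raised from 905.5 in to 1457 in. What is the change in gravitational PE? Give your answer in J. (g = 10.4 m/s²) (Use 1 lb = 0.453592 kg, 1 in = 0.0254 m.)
Convert to SI: m = 126.099 kg, Δh = 14.0081 m
ΔPE = mgΔh = (126.099)(10.4)(14.0081) = 18370 J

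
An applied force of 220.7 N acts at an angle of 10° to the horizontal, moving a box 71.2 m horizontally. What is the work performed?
W = F·d·cosθ = (220.7)(71.2)cos(10°) = 15480 J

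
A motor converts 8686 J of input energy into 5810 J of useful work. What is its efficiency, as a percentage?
η = W_out/W_in = 5810/8686 = 66.89%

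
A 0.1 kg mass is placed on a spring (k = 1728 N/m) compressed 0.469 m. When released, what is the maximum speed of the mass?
½kx² = ½mv² ⇒ v = x√(k/m) = (0.469)√(1728/0.1) = 61.65 m/s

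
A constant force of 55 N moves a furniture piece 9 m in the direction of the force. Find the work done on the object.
W = F·d = (55)(9) = 495.0 J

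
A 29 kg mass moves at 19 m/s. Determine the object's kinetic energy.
KE = ½mv² = ½(29)(19)² = 5234.5 J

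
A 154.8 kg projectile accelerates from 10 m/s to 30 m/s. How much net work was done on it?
W = ΔKE = ½m(v₂² − v₁²) = ½(154.8)(30² − 10²) = 61920.0 J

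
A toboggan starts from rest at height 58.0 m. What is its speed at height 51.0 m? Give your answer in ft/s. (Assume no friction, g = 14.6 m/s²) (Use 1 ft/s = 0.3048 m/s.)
mgh₁ = mgh₂ + ½mv² ⇒ v = √(2g(h₁−h₂)) = √(2·14.6·7.0) = 14.2969 m/s = 46.91 ft/s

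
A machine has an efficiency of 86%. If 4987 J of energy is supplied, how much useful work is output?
W_out = η·W_in = 0.86·4987 = 4288.82 J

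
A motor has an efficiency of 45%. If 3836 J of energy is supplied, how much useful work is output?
W_out = η·W_in = 0.45·3836 = 1726.2 J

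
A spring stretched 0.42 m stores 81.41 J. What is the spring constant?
k = 2·PE/x² = 2·81.41/(0.42)² = 923.0 N/m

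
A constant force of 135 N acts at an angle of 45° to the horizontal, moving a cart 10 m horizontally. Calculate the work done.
W = F·d·cosθ = (135)(10)cos(45°) = 954.6 J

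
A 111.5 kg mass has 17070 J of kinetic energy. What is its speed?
v = √(2·KE/m) = √(2·17070/111.5) = 17.5 m/s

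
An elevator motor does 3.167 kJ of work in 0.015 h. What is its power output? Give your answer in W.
Convert to SI: W = 3167.0 J, t = 54.0 s
P = W/t = 3167.0/54.0 = 58.65 W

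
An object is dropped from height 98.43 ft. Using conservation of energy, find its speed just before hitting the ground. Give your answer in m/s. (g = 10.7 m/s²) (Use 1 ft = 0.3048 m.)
Convert to SI: h = 30.0015 m
mgh = ½mv² ⇒ v = √(2gh) = √(2·10.7·30.0015) = 25.34 m/s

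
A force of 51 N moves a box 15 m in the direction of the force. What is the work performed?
W = F·d = (51)(15) = 765.0 J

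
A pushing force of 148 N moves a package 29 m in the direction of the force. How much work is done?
W = F·d = (148)(29) = 4292 J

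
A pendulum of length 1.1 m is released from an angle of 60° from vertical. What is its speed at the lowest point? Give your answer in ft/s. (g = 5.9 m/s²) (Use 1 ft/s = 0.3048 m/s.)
h = L(1 − cosθ) = 1.1(1 − cos60°) = 0.55 m
v = √(2gh) = √(2·5.9·0.55) = 2.54755 m/s = 8.358 ft/s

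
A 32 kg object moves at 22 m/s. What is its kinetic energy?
KE = ½mv² = ½(32)(22)² = 7744.0 J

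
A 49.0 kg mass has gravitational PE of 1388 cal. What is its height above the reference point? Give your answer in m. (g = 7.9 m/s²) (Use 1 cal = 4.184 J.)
Convert to SI: m = 49.0 kg, PE = 5807.39 J
h = PE/(mg) = 5807.39/(49.0·7.9) = 15.0 m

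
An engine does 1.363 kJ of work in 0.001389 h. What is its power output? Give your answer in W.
Convert to SI: W = 1363.0 J, t = 5.0004 s
P = W/t = 1363.0/5.0004 = 272.6 W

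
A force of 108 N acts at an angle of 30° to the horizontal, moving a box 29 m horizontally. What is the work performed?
W = F·d·cosθ = (108)(29)cos(30°) = 2712 J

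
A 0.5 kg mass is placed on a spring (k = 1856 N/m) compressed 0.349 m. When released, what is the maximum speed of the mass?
½kx² = ½mv² ⇒ v = x√(k/m) = (0.349)√(1856/0.5) = 21.26 m/s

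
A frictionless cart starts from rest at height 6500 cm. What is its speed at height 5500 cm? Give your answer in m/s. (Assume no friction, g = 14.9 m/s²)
Convert to SI: h₁−h₂ = 10.0 m
mgh₁ = mgh₂ + ½mv² ⇒ v = √(2g(h₁−h₂)) = √(2·14.9·10.0) = 17.26 m/s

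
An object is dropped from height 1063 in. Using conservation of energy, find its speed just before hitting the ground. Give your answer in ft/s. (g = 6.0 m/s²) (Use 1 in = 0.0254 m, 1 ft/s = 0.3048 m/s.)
Convert to SI: h = 27.0002 m
mgh = ½mv² ⇒ v = √(2gh) = √(2·6.0·27.0002) = 18.0001 m/s = 59.06 ft/s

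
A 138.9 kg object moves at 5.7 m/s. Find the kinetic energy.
KE = ½mv² = ½(138.9)(5.7)² = 2256 J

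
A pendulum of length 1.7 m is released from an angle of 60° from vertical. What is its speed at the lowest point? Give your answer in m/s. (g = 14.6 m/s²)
h = L(1 − cosθ) = 1.7(1 − cos60°) = 0.85 m
v = √(2gh) = √(2·14.6·0.85) = 4.982 m/s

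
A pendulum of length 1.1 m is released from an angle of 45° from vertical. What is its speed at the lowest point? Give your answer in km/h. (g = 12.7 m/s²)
h = L(1 − cosθ) = 1.1(1 − cos45°) = 0.322183 m
v = √(2gh) = √(2·12.7·0.322183) = 2.86067 m/s = 10.3 km/h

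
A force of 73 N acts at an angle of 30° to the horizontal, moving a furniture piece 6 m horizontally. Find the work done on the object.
W = F·d·cosθ = (73)(6)cos(30°) = 379.3 J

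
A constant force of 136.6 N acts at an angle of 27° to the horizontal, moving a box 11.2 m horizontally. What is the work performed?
W = F·d·cosθ = (136.6)(11.2)cos(27°) = 1363 J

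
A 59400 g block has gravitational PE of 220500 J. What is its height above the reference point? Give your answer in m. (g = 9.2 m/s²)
Convert to SI: m = 59.4 kg, PE = 220500 J
h = PE/(mg) = 220500/(59.4·9.2) = 403.5 m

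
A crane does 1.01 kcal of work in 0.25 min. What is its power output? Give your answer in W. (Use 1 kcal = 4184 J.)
Convert to SI: W = 4225.84 J, t = 15.0 s
P = W/t = 4225.84/15.0 = 281.7 W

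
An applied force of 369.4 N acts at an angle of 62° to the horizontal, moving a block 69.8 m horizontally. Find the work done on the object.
W = F·d·cosθ = (369.4)(69.8)cos(62°) = 12100 J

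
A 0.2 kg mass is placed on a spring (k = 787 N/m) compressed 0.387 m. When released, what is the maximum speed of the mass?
½kx² = ½mv² ⇒ v = x√(k/m) = (0.387)√(787/0.2) = 24.28 m/s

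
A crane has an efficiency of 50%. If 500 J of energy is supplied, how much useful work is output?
W_out = η·W_in = 0.5·500 = 250.0 J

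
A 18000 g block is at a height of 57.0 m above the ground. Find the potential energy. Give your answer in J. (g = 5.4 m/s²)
Convert to SI: m = 18.0 kg, h = 57.0 m
PE = mgh = (18.0)(5.4)(57.0) = 5540 J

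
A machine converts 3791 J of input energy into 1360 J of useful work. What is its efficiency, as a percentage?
η = W_out/W_in = 1360/3791 = 35.87%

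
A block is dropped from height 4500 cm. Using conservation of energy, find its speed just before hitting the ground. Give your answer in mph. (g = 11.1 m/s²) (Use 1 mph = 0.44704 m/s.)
Convert to SI: h = 45.0 m
mgh = ½mv² ⇒ v = √(2gh) = √(2·11.1·45.0) = 31.607 m/s = 70.7 mph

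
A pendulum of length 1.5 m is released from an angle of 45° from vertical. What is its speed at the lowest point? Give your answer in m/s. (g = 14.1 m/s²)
h = L(1 − cosθ) = 1.5(1 − cos45°) = 0.43934 m
v = √(2gh) = √(2·14.1·0.43934) = 3.52 m/s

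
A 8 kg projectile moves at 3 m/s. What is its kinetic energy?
KE = ½mv² = ½(8)(3)² = 36.0 J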